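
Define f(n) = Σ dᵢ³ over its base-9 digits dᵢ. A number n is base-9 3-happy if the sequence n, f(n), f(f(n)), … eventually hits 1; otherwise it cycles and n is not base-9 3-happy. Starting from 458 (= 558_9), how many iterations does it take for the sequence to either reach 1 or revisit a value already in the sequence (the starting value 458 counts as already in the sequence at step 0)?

4

458 = (5,5,8)_9 → 5³ + 5³ + 8³ = 762
762 = (1,0,3,6)_9 → 1³ + 0³ + 3³ + 6³ = 244
244 = (3,0,1)_9 → 3³ + 0³ + 1³ = 28
28 = (3,1)_9 → 3³ + 1³ = 28  — 28 repeats.
That took 4 steps.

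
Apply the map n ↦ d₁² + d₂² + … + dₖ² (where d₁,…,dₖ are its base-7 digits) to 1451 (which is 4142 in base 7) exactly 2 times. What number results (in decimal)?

29

1451 = (4,1,4,2)_7 → 4² + 1² + 4² + 2² = 16 + 1 + 16 + 4 = 37
37 = (5,2)_7 → 5² + 2² = 25 + 4 = 29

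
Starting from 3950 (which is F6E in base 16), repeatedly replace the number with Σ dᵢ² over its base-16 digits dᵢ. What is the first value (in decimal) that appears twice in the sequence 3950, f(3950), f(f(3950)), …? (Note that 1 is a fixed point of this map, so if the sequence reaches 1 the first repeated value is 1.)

3950 = (15,6,14)_16 → 457
457 = (1,12,9)_16 → 226
226 = (14,2)_16 → 200
200 = (12,8)_16 → 208
208 = (13,0)_16 → 169
169 = (10,9)_16 → 181
181 = (11,5)_16 → 146
146 = (9,2)_16 → 85
85 = (5,5)_16 → 50
50 = (3,2)_16 → 13
13 = (13)_16 → 169  — 169 already appeared earlier.

169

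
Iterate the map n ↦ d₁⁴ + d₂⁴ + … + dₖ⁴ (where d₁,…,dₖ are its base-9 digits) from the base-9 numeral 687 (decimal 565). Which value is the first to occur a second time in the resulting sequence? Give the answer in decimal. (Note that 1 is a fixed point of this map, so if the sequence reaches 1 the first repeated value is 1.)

565 = (6,8,7)_9 → 6⁴ + 8⁴ + 7⁴ = 1296 + 4096 + 2401 = 7793
7793 = (1,1,6,1,8)_9 → 1⁴ + 1⁴ + 6⁴ + 1⁴ + 8⁴ = 1 + 1 + 1296 + 1 + 4096 = 5395
5395 = (7,3,5,4)_9 → 7⁴ + 3⁴ + 5⁴ + 4⁴ = 2401 + 81 + 625 + 256 = 3363
3363 = (4,5,4,6)_9 → 4⁴ + 5⁴ + 4⁴ + 6⁴ = 256 + 625 + 256 + 1296 = 2433
2433 = (3,3,0,3)_9 → 3⁴ + 3⁴ + 0⁴ + 3⁴ = 81 + 81 + 0 + 81 = 243
243 = (3,0,0)_9 → 3⁴ + 0⁴ + 0⁴ = 81 + 0 + 0 = 81
81 = (1,0,0)_9 → 1⁴ + 0⁴ + 0⁴ = 1 + 0 + 0 = 1  — reached the fixed point 1.
1 → 1, so 1 is the first repeated value.

1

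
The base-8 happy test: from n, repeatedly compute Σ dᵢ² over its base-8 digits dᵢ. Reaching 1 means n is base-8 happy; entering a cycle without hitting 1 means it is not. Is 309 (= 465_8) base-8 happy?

309 = (4,6,5)_8 → 4² + 6² + 5² = 77
77 = (1,1,5)_8 → 1² + 1² + 5² = 27
27 = (3,3)_8 → 3² + 3² = 18
18 = (2,2)_8 → 2² + 2² = 8
8 = (1,0)_8 → 1² + 0² = 1  — reached 1.

base-8 happy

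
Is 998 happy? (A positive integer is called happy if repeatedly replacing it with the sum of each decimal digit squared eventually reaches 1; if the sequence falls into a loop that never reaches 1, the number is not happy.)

998 → 9² + 9² + 8² = 226
226 → 2² + 2² + 6² = 44
44 → 4² + 4² = 32
32 → 3² + 2² = 13
13 → 1² + 3² = 10
10 → 1² + 0² = 1  — reached 1.

happy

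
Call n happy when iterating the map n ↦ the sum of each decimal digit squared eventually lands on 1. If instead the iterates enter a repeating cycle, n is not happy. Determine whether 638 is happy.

638 → 6² + 3² + 8² = 36 + 9 + 64 = 109
109 → 1² + 0² + 9² = 1 + 0 + 81 = 82
82 → 8² + 2² = 64 + 4 = 68
68 → 6² + 8² = 36 + 64 = 100
100 → 1² + 0² + 0² = 1 + 0 + 0 = 1  — reached 1.

happy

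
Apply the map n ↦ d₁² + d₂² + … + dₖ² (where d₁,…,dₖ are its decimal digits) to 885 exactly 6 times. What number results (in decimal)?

885 → 8² + 8² + 5² = 153
153 → 1² + 5² + 3² = 35
35 → 3² + 5² = 34
34 → 3² + 4² = 25
25 → 2² + 5² = 29
29 → 2² + 9² = 85

85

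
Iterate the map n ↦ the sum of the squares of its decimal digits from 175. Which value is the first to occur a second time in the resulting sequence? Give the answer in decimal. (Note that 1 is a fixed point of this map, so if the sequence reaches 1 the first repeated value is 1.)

37

175 → 75
75 → 74
74 → 65
65 → 61
61 → 37
37 → 58
58 → 89
89 → 145
145 → 42
42 → 20
20 → 4
4 → 16
16 → 37  — 37 already appeared earlier.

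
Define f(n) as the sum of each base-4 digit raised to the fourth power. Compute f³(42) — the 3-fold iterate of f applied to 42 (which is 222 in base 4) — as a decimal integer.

42 = (2,2,2)_4 → 2⁴ + 2⁴ + 2⁴ = 16 + 16 + 16 = 48
48 = (3,0,0)_4 → 3⁴ + 0⁴ + 0⁴ = 81 + 0 + 0 = 81
81 = (1,1,0,1)_4 → 1⁴ + 1⁴ + 0⁴ + 1⁴ = 1 + 1 + 0 + 1 = 3

3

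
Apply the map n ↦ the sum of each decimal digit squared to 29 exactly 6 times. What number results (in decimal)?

4

29 → 2² + 9² = 4 + 81 = 85
85 → 8² + 5² = 64 + 25 = 89
89 → 8² + 9² = 64 + 81 = 145
145 → 1² + 4² + 5² = 1 + 16 + 25 = 42
42 → 4² + 2² = 16 + 4 = 20
20 → 2² + 0² = 4 + 0 = 4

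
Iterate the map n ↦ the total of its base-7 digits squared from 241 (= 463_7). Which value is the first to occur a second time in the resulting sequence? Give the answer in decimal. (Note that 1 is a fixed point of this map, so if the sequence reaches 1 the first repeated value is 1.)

241 = (4,6,3)_7 → 4² + 6² + 3² = 61
61 = (1,1,5)_7 → 1² + 1² + 5² = 27
27 = (3,6)_7 → 3² + 6² = 45
45 = (6,3)_7 → 6² + 3² = 45  — 45 already appeared earlier.

45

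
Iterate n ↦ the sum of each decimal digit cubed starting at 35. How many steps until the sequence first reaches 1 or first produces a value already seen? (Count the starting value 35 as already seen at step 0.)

35 → 152
152 → 134
134 → 92
92 → 737
737 → 713
713 → 371
371 → 371  — 371 repeats.
That took 7 steps.

7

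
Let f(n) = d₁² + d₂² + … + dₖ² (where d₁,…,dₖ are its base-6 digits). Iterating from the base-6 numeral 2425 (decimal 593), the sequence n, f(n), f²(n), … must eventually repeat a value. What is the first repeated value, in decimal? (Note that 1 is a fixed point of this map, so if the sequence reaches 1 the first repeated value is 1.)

593 = (2,4,2,5)_6 → 2² + 4² + 2² + 5² = 49
49 = (1,2,1)_6 → 1² + 2² + 1² = 6
6 = (1,0)_6 → 1² + 0² = 1  — reached the fixed point 1.
1 → 1, so 1 is the first repeated value.

1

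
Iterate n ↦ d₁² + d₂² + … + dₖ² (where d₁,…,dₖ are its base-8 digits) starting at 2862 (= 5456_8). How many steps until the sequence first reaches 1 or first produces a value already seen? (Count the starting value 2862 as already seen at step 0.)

2862 = (5,4,5,6)_8 → 102
102 = (1,4,6)_8 → 53
53 = (6,5)_8 → 61
61 = (7,5)_8 → 74
74 = (1,1,2)_8 → 6
6 = (6)_8 → 36
36 = (4,4)_8 → 32
32 = (4,0)_8 → 16
16 = (2,0)_8 → 4
4 = (4)_8 → 16  — 16 repeats.
That took 10 steps.

10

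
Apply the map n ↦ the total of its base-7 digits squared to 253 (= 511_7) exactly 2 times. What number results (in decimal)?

253 = (5,1,1)_7 → 5² + 1² + 1² = 27
27 = (3,6)_7 → 3² + 6² = 45

45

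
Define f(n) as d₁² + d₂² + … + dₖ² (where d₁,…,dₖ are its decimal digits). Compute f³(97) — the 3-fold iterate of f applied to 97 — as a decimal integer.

1

97 → 9² + 7² = 81 + 49 = 130
130 → 1² + 3² + 0² = 1 + 9 + 0 = 10
10 → 1² + 0² = 1 + 0 = 1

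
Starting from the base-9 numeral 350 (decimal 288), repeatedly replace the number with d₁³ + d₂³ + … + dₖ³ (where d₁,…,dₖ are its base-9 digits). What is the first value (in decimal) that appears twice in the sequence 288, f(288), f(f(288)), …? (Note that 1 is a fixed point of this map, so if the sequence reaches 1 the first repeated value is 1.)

288 = (3,5,0)_9 → 3³ + 5³ + 0³ = 27 + 125 + 0 = 152
152 = (1,7,8)_9 → 1³ + 7³ + 8³ = 1 + 343 + 512 = 856
856 = (1,1,5,1)_9 → 1³ + 1³ + 5³ + 1³ = 1 + 1 + 125 + 1 = 128
128 = (1,5,2)_9 → 1³ + 5³ + 2³ = 1 + 125 + 8 = 134
134 = (1,5,8)_9 → 1³ + 5³ + 8³ = 1 + 125 + 512 = 638
638 = (7,7,8)_9 → 7³ + 7³ + 8³ = 343 + 343 + 512 = 1198
1198 = (1,5,7,1)_9 → 1³ + 5³ + 7³ + 1³ = 1 + 125 + 343 + 1 = 470
470 = (5,7,2)_9 → 5³ + 7³ + 2³ = 125 + 343 + 8 = 476
476 = (5,7,8)_9 → 5³ + 7³ + 8³ = 125 + 343 + 512 = 980
980 = (1,3,0,8)_9 → 1³ + 3³ + 0³ + 8³ = 1 + 27 + 0 + 512 = 540
540 = (6,6,0)_9 → 6³ + 6³ + 0³ = 216 + 216 + 0 = 432
432 = (5,3,0)_9 → 5³ + 3³ + 0³ = 125 + 27 + 0 = 152  — 152 already appeared earlier.

152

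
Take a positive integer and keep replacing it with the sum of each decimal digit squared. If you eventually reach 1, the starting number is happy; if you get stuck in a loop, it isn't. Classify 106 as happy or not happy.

106 → 1² + 0² + 6² = 1 + 0 + 36 = 37
37 → 3² + 7² = 9 + 49 = 58
58 → 5² + 8² = 25 + 64 = 89
89 → 8² + 9² = 64 + 81 = 145
145 → 1² + 4² + 5² = 1 + 16 + 25 = 42
42 → 4² + 2² = 16 + 4 = 20
20 → 2² + 0² = 4 + 0 = 4
4 → 4² = 16
16 → 1² + 6² = 1 + 36 = 37  — 37 already seen; the sequence cycles without reaching 1.

not happy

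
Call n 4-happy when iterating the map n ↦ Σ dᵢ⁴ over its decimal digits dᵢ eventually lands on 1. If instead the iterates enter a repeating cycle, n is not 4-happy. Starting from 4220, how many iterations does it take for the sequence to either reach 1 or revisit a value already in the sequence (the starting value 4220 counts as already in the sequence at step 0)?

4220 → 4⁴ + 2⁴ + 2⁴ + 0⁴ = 288
288 → 2⁴ + 8⁴ + 8⁴ = 8208
8208 → 8⁴ + 2⁴ + 0⁴ + 8⁴ = 8208  — 8208 repeats.
That took 3 steps.

3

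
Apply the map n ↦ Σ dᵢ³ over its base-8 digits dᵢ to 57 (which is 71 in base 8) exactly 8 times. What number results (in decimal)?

476

57 = (7,1)_8 → 7³ + 1³ = 343 + 1 = 344
344 = (5,3,0)_8 → 5³ + 3³ + 0³ = 125 + 27 + 0 = 152
152 = (2,3,0)_8 → 2³ + 3³ + 0³ = 8 + 27 + 0 = 35
35 = (4,3)_8 → 4³ + 3³ = 64 + 27 = 91
91 = (1,3,3)_8 → 1³ + 3³ + 3³ = 1 + 27 + 27 = 55
55 = (6,7)_8 → 6³ + 7³ = 216 + 343 = 559
559 = (1,0,5,7)_8 → 1³ + 0³ + 5³ + 7³ = 1 + 0 + 125 + 343 = 469
469 = (7,2,5)_8 → 7³ + 2³ + 5³ = 343 + 8 + 125 = 476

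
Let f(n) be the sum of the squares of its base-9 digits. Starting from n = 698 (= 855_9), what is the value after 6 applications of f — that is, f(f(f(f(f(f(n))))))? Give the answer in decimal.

68

698 = (8,5,5)_9 → 8² + 5² + 5² = 64 + 25 + 25 = 114
114 = (1,3,6)_9 → 1² + 3² + 6² = 1 + 9 + 36 = 46
46 = (5,1)_9 → 5² + 1² = 25 + 1 = 26
26 = (2,8)_9 → 2² + 8² = 4 + 64 = 68
68 = (7,5)_9 → 7² + 5² = 49 + 25 = 74
74 = (8,2)_9 → 8² + 2² = 64 + 4 = 68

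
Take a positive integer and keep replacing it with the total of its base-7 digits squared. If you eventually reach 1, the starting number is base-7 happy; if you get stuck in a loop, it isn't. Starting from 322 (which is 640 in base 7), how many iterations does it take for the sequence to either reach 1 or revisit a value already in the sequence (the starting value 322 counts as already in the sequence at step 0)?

3

322 = (6,4,0)_7 → 52
52 = (1,0,3)_7 → 10
10 = (1,3)_7 → 10  — 10 repeats.
That took 3 steps.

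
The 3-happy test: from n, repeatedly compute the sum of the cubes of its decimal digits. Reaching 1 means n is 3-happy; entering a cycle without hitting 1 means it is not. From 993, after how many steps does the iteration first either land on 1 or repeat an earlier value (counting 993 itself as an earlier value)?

5

993 → 9³ + 9³ + 3³ = 1485
1485 → 1³ + 4³ + 8³ + 5³ = 702
702 → 7³ + 0³ + 2³ = 351
351 → 3³ + 5³ + 1³ = 153
153 → 1³ + 5³ + 3³ = 153  — 153 repeats.
That took 5 steps.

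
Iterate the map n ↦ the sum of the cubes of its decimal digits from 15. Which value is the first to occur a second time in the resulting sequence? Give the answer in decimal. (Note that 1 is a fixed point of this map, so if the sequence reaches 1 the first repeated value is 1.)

153

15 → 1³ + 5³ = 126
126 → 1³ + 2³ + 6³ = 225
225 → 2³ + 2³ + 5³ = 141
141 → 1³ + 4³ + 1³ = 66
66 → 6³ + 6³ = 432
432 → 4³ + 3³ + 2³ = 99
99 → 9³ + 9³ = 1458
1458 → 1³ + 4³ + 5³ + 8³ = 702
702 → 7³ + 0³ + 2³ = 351
351 → 3³ + 5³ + 1³ = 153
153 → 1³ + 5³ + 3³ = 153  — 153 already appeared earlier.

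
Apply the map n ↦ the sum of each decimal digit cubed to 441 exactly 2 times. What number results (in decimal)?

441 → 4³ + 4³ + 1³ = 129
129 → 1³ + 2³ + 9³ = 738

738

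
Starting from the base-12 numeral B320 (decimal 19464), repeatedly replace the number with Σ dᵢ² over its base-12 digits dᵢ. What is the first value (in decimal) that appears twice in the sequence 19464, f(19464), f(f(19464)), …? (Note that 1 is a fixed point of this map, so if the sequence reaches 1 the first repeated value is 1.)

125

19464 = (11,3,2,0)_12 → 11² + 3² + 2² + 0² = 134
134 = (11,2)_12 → 11² + 2² = 125
125 = (10,5)_12 → 10² + 5² = 125  — 125 already appeared earlier.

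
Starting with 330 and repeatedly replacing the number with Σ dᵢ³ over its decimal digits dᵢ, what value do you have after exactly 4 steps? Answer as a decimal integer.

330 → 3³ + 3³ + 0³ = 27 + 27 + 0 = 54
54 → 5³ + 4³ = 125 + 64 = 189
189 → 1³ + 8³ + 9³ = 1 + 512 + 729 = 1242
1242 → 1³ + 2³ + 4³ + 2³ = 1 + 8 + 64 + 8 = 81

81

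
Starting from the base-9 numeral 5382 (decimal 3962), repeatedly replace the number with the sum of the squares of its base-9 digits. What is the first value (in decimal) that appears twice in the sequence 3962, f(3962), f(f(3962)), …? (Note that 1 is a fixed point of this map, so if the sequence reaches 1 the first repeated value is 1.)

68

3962 = (5,3,8,2)_9 → 5² + 3² + 8² + 2² = 25 + 9 + 64 + 4 = 102
102 = (1,2,3)_9 → 1² + 2² + 3² = 1 + 4 + 9 = 14
14 = (1,5)_9 → 1² + 5² = 1 + 25 = 26
26 = (2,8)_9 → 2² + 8² = 4 + 64 = 68
68 = (7,5)_9 → 7² + 5² = 49 + 25 = 74
74 = (8,2)_9 → 8² + 2² = 64 + 4 = 68  — 68 already appeared earlier.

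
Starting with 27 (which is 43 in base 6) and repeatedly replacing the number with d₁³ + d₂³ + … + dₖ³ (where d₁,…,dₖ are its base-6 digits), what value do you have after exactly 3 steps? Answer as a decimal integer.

27 = (4,3)_6 → 4³ + 3³ = 64 + 27 = 91
91 = (2,3,1)_6 → 2³ + 3³ + 1³ = 8 + 27 + 1 = 36
36 = (1,0,0)_6 → 1³ + 0³ + 0³ = 1 + 0 + 0 = 1

1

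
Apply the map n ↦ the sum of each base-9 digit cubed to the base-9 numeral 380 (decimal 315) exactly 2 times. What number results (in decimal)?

853

315 = (3,8,0)_9 → 3³ + 8³ + 0³ = 27 + 512 + 0 = 539
539 = (6,5,8)_9 → 6³ + 5³ + 8³ = 216 + 125 + 512 = 853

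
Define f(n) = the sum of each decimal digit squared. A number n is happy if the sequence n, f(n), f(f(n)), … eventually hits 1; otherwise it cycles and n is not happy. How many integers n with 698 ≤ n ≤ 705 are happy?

1

698: 698 → 181 → 66 → 72 → 53 → 34 → 25 → 29 → 85 → 89 → 145 → 42 → 20 → 4 → 16 → 37 → 58 → 89  (repeats 89)
699: 699 → 198 → 146 → 53 → 34 → 25 → 29 → 85 → 89 → 145 → 42 → 20 → 4 → 16 → 37 → 58 → 89  (repeats 89)
700: 700 → 49 → 97 → 130 → 10 → 1  (reaches 1)
701: 701 → 50 → 25 → 29 → 85 → 89 → 145 → 42 → 20 → 4 → 16 → 37 → 58 → 89  (repeats 89)
702: 702 → 53 → 34 → 25 → 29 → 85 → 89 → 145 → 42 → 20 → 4 → 16 → 37 → 58 → 89  (repeats 89)
703: 703 → 58 → 89 → 145 → 42 → 20 → 4 → 16 → 37 → 58  (repeats 58)
704: 704 → 65 → 61 → 37 → 58 → 89 → 145 → 42 → 20 → 4 → 16 → 37  (repeats 37)
705: 705 → 74 → 65 → 61 → 37 → 58 → 89 → 145 → 42 → 20 → 4 → 16 → 37  (repeats 37)
happy: 700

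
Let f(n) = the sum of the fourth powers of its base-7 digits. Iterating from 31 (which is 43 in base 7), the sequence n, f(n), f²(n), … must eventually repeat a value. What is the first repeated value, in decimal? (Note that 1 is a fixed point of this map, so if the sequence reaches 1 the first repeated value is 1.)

31 = (4,3)_7 → 4⁴ + 3⁴ = 256 + 81 = 337
337 = (6,6,1)_7 → 6⁴ + 6⁴ + 1⁴ = 1296 + 1296 + 1 = 2593
2593 = (1,0,3,6,3)_7 → 1⁴ + 0⁴ + 3⁴ + 6⁴ + 3⁴ = 1 + 0 + 81 + 1296 + 81 = 1459
1459 = (4,1,5,3)_7 → 4⁴ + 1⁴ + 5⁴ + 3⁴ = 256 + 1 + 625 + 81 = 963
963 = (2,5,4,4)_7 → 2⁴ + 5⁴ + 4⁴ + 4⁴ = 16 + 625 + 256 + 256 = 1153
1153 = (3,2,3,5)_7 → 3⁴ + 2⁴ + 3⁴ + 5⁴ = 81 + 16 + 81 + 625 = 803
803 = (2,2,2,5)_7 → 2⁴ + 2⁴ + 2⁴ + 5⁴ = 16 + 16 + 16 + 625 = 673
673 = (1,6,5,1)_7 → 1⁴ + 6⁴ + 5⁴ + 1⁴ = 1 + 1296 + 625 + 1 = 1923
1923 = (5,4,1,5)_7 → 5⁴ + 4⁴ + 1⁴ + 5⁴ = 625 + 256 + 1 + 625 = 1507
1507 = (4,2,5,2)_7 → 4⁴ + 2⁴ + 5⁴ + 2⁴ = 256 + 16 + 625 + 16 = 913
913 = (2,4,4,3)_7 → 2⁴ + 4⁴ + 4⁴ + 3⁴ = 16 + 256 + 256 + 81 = 609
609 = (1,5,3,0)_7 → 1⁴ + 5⁴ + 3⁴ + 0⁴ = 1 + 625 + 81 + 0 = 707
707 = (2,0,3,0)_7 → 2⁴ + 0⁴ + 3⁴ + 0⁴ = 16 + 0 + 81 + 0 = 97
97 = (1,6,6)_7 → 1⁴ + 6⁴ + 6⁴ = 1 + 1296 + 1296 = 2593  — 2593 already appeared earlier.

2593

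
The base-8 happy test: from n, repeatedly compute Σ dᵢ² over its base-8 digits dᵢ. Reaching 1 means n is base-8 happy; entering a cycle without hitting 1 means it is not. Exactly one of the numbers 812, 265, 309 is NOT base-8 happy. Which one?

812

812: 812 → 58 → 53 → 61 → 74 → 6 → 36 → 32 → 16 → 4 → 16  — repeats 16 (not base-8 happy)
265: 265 → 18 → 8 → 1  — reaches 1 (base-8 happy)
309: 309 → 77 → 27 → 18 → 8 → 1  — reaches 1 (base-8 happy)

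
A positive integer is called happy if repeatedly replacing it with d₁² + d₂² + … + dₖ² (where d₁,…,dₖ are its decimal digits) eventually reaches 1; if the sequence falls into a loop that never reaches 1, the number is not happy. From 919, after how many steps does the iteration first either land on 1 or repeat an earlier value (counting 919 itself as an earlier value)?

919 → 9² + 1² + 9² = 163
163 → 1² + 6² + 3² = 46
46 → 4² + 6² = 52
52 → 5² + 2² = 29
29 → 2² + 9² = 85
85 → 8² + 5² = 89
89 → 8² + 9² = 145
145 → 1² + 4² + 5² = 42
42 → 4² + 2² = 20
20 → 2² + 0² = 4
4 → 4² = 16
16 → 1² + 6² = 37
37 → 3² + 7² = 58
58 → 5² + 8² = 89  — 89 repeats.
That took 14 steps.

14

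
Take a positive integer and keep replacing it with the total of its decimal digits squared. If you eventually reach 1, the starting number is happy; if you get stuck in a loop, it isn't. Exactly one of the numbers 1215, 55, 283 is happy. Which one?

1215

1215: 1215 → 31 → 10 → 1  — reaches 1 (happy)
55: 55 → 50 → 25 → 29 → 85 → 89 → 145 → 42 → 20 → 4 → 16 → 37 → 58 → 89  — repeats 89 (not happy)
283: 283 → 77 → 98 → 145 → 42 → 20 → 4 → 16 → 37 → 58 → 89 → 145  — repeats 145 (not happy)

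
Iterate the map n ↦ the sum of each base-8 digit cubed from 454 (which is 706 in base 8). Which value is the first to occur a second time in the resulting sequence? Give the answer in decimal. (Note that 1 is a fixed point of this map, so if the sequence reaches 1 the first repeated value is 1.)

454 = (7,0,6)_8 → 7³ + 0³ + 6³ = 343 + 0 + 216 = 559
559 = (1,0,5,7)_8 → 1³ + 0³ + 5³ + 7³ = 1 + 0 + 125 + 343 = 469
469 = (7,2,5)_8 → 7³ + 2³ + 5³ = 343 + 8 + 125 = 476
476 = (7,3,4)_8 → 7³ + 3³ + 4³ = 343 + 27 + 64 = 434
434 = (6,6,2)_8 → 6³ + 6³ + 2³ = 216 + 216 + 8 = 440
440 = (6,7,0)_8 → 6³ + 7³ + 0³ = 216 + 343 + 0 = 559  — 559 already appeared earlier.

559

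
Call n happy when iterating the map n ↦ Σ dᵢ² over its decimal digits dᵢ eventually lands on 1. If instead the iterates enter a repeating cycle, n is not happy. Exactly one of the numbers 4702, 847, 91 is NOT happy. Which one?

4702

4702: 4702 → 69 → 117 → 51 → 26 → 40 → 16 → 37 → 58 → 89 → 145 → 42 → 20 → 4 → 16  — repeats 16 (not happy)
847: 847 → 129 → 86 → 100 → 1  — reaches 1 (happy)
91: 91 → 82 → 68 → 100 → 1  — reaches 1 (happy)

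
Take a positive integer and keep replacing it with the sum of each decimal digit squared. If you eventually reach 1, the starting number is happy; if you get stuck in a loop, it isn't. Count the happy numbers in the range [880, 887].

1

880: 880 → 128 → 69 → 117 → 51 → 26 → 40 → 16 → 37 → 58 → 89 → 145 → 42 → 20 → 4 → 16  (repeats 16)
881: 881 → 129 → 86 → 100 → 1  (reaches 1)
882: 882 → 132 → 14 → 17 → 50 → 25 → 29 → 85 → 89 → 145 → 42 → 20 → 4 → 16 → 37 → 58 → 89  (repeats 89)
883: 883 → 137 → 59 → 106 → 37 → 58 → 89 → 145 → 42 → 20 → 4 → 16 → 37  (repeats 37)
884: 884 → 144 → 33 → 18 → 65 → 61 → 37 → 58 → 89 → 145 → 42 → 20 → 4 → 16 → 37  (repeats 37)
885: 885 → 153 → 35 → 34 → 25 → 29 → 85 → 89 → 145 → 42 → 20 → 4 → 16 → 37 → 58 → 89  (repeats 89)
886: 886 → 164 → 53 → 34 → 25 → 29 → 85 → 89 → 145 → 42 → 20 → 4 → 16 → 37 → 58 → 89  (repeats 89)
887: 887 → 177 → 99 → 162 → 41 → 17 → 50 → 25 → 29 → 85 → 89 → 145 → 42 → 20 → 4 → 16 → 37 → 58 → 89  (repeats 89)
happy: 881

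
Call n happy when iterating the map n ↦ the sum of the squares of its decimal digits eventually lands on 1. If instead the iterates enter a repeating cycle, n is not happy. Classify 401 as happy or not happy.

401 → 4² + 0² + 1² = 17
17 → 1² + 7² = 50
50 → 5² + 0² = 25
25 → 2² + 5² = 29
29 → 2² + 9² = 85
85 → 8² + 5² = 89
89 → 8² + 9² = 145
145 → 1² + 4² + 5² = 42
42 → 4² + 2² = 20
20 → 2² + 0² = 4
4 → 4² = 16
16 → 1² + 6² = 37
37 → 3² + 7² = 58
58 → 5² + 8² = 89  — 89 already seen; the sequence cycles without reaching 1.

not happy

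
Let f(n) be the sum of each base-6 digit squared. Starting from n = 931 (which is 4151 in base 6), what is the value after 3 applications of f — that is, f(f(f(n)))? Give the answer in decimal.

931 = (4,1,5,1)_6 → 4² + 1² + 5² + 1² = 16 + 1 + 25 + 1 = 43
43 = (1,1,1)_6 → 1² + 1² + 1² = 1 + 1 + 1 = 3
3 = (3)_6 → 3² = 9

9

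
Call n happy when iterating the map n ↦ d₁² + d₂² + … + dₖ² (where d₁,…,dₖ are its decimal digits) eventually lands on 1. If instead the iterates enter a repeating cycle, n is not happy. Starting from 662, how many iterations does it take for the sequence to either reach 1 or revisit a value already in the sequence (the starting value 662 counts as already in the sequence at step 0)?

11

662 → 6² + 6² + 2² = 76
76 → 7² + 6² = 85
85 → 8² + 5² = 89
89 → 8² + 9² = 145
145 → 1² + 4² + 5² = 42
42 → 4² + 2² = 20
20 → 2² + 0² = 4
4 → 4² = 16
16 → 1² + 6² = 37
37 → 3² + 7² = 58
58 → 5² + 8² = 89  — 89 repeats.
That took 11 steps.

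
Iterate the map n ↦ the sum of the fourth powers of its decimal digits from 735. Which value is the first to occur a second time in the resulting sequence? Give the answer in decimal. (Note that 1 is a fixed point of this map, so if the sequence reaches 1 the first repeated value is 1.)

8208

735 → 7⁴ + 3⁴ + 5⁴ = 3107
3107 → 3⁴ + 1⁴ + 0⁴ + 7⁴ = 2483
2483 → 2⁴ + 4⁴ + 8⁴ + 3⁴ = 4449
4449 → 4⁴ + 4⁴ + 4⁴ + 9⁴ = 7329
7329 → 7⁴ + 3⁴ + 2⁴ + 9⁴ = 9059
9059 → 9⁴ + 0⁴ + 5⁴ + 9⁴ = 13747
13747 → 1⁴ + 3⁴ + 7⁴ + 4⁴ + 7⁴ = 5140
5140 → 5⁴ + 1⁴ + 4⁴ + 0⁴ = 882
882 → 8⁴ + 8⁴ + 2⁴ = 8208
8208 → 8⁴ + 2⁴ + 0⁴ + 8⁴ = 8208  — 8208 already appeared earlier.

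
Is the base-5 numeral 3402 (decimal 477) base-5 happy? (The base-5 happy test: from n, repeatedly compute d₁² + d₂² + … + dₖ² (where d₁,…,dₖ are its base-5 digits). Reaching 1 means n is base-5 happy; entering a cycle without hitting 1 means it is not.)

not base-5 happy

477 = (3,4,0,2)_5 → 3² + 4² + 0² + 2² = 29
29 = (1,0,4)_5 → 1² + 0² + 4² = 17
17 = (3,2)_5 → 3² + 2² = 13
13 = (2,3)_5 → 2² + 3² = 13  — 13 already seen; the sequence cycles without reaching 1.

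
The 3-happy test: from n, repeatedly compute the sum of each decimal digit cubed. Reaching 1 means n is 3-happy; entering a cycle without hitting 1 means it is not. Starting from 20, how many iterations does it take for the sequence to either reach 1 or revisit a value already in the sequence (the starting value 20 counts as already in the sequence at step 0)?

20 → 8
8 → 512
512 → 134
134 → 92
92 → 737
737 → 713
713 → 371
371 → 371  — 371 repeats.
That took 8 steps.

8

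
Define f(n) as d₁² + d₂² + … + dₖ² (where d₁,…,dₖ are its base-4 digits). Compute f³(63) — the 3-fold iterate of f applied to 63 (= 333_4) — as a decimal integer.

63 = (3,3,3)_4 → 3² + 3² + 3² = 9 + 9 + 9 = 27
27 = (1,2,3)_4 → 1² + 2² + 3² = 1 + 4 + 9 = 14
14 = (3,2)_4 → 3² + 2² = 9 + 4 = 13

13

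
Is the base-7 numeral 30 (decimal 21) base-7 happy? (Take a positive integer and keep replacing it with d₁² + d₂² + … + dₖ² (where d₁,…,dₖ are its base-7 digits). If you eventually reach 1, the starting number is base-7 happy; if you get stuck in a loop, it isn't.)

not base-7 happy

21 = (3,0)_7 → 3² + 0² = 9
9 = (1,2)_7 → 1² + 2² = 5
5 = (5)_7 → 5² = 25
25 = (3,4)_7 → 3² + 4² = 25  — 25 already seen; the sequence cycles without reaching 1.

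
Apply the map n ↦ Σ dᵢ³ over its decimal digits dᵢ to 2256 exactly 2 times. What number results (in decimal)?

495

2256 → 2³ + 2³ + 5³ + 6³ = 8 + 8 + 125 + 216 = 357
357 → 3³ + 5³ + 7³ = 27 + 125 + 343 = 495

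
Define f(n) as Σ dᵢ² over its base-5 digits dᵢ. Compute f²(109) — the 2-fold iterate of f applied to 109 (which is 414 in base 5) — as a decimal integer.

11

109 = (4,1,4)_5 → 4² + 1² + 4² = 16 + 1 + 16 = 33
33 = (1,1,3)_5 → 1² + 1² + 3² = 1 + 1 + 9 = 11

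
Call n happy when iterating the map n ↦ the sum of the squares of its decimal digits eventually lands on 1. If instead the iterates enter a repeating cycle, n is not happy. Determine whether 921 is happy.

921 → 86
86 → 100
100 → 1  — reached 1.

happy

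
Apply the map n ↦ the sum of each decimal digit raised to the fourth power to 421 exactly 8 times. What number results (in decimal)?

1138

421 → 4⁴ + 2⁴ + 1⁴ = 273
273 → 2⁴ + 7⁴ + 3⁴ = 2498
2498 → 2⁴ + 4⁴ + 9⁴ + 8⁴ = 10929
10929 → 1⁴ + 0⁴ + 9⁴ + 2⁴ + 9⁴ = 13139
13139 → 1⁴ + 3⁴ + 1⁴ + 3⁴ + 9⁴ = 6725
6725 → 6⁴ + 7⁴ + 2⁴ + 5⁴ = 4338
4338 → 4⁴ + 3⁴ + 3⁴ + 8⁴ = 4514
4514 → 4⁴ + 5⁴ + 1⁴ + 4⁴ = 1138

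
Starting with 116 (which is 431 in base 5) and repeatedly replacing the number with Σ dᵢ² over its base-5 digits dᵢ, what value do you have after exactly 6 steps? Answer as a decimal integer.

4

116 = (4,3,1)_5 → 4² + 3² + 1² = 16 + 9 + 1 = 26
26 = (1,0,1)_5 → 1² + 0² + 1² = 1 + 0 + 1 = 2
2 = (2)_5 → 2² = 4
4 = (4)_5 → 4² = 16
16 = (3,1)_5 → 3² + 1² = 9 + 1 = 10
10 = (2,0)_5 → 2² + 0² = 4 + 0 = 4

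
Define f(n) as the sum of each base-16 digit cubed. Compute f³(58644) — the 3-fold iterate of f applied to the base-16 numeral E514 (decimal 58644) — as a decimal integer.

58644 = (14,5,1,4)_16 → 14³ + 5³ + 1³ + 4³ = 2934
2934 = (11,7,6)_16 → 11³ + 7³ + 6³ = 1890
1890 = (7,6,2)_16 → 7³ + 6³ + 2³ = 567

567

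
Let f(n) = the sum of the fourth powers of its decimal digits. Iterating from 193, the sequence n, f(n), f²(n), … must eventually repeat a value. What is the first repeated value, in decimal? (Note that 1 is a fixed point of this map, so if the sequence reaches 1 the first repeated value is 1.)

4179

193 → 1⁴ + 9⁴ + 3⁴ = 1 + 6561 + 81 = 6643
6643 → 6⁴ + 6⁴ + 4⁴ + 3⁴ = 1296 + 1296 + 256 + 81 = 2929
2929 → 2⁴ + 9⁴ + 2⁴ + 9⁴ = 16 + 6561 + 16 + 6561 = 13154
13154 → 1⁴ + 3⁴ + 1⁴ + 5⁴ + 4⁴ = 1 + 81 + 1 + 625 + 256 = 964
964 → 9⁴ + 6⁴ + 4⁴ = 6561 + 1296 + 256 = 8113
8113 → 8⁴ + 1⁴ + 1⁴ + 3⁴ = 4096 + 1 + 1 + 81 = 4179
4179 → 4⁴ + 1⁴ + 7⁴ + 9⁴ = 256 + 1 + 2401 + 6561 = 9219
9219 → 9⁴ + 2⁴ + 1⁴ + 9⁴ = 6561 + 16 + 1 + 6561 = 13139
13139 → 1⁴ + 3⁴ + 1⁴ + 3⁴ + 9⁴ = 1 + 81 + 1 + 81 + 6561 = 6725
6725 → 6⁴ + 7⁴ + 2⁴ + 5⁴ = 1296 + 2401 + 16 + 625 = 4338
4338 → 4⁴ + 3⁴ + 3⁴ + 8⁴ = 256 + 81 + 81 + 4096 = 4514
4514 → 4⁴ + 5⁴ + 1⁴ + 4⁴ = 256 + 625 + 1 + 256 = 1138
1138 → 1⁴ + 1⁴ + 3⁴ + 8⁴ = 1 + 1 + 81 + 4096 = 4179  — 4179 already appeared earlier.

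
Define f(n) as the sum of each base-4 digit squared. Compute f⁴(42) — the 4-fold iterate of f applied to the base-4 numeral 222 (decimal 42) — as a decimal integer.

42 = (2,2,2)_4 → 2² + 2² + 2² = 4 + 4 + 4 = 12
12 = (3,0)_4 → 3² + 0² = 9 + 0 = 9
9 = (2,1)_4 → 2² + 1² = 4 + 1 = 5
5 = (1,1)_4 → 1² + 1² = 1 + 1 = 2

2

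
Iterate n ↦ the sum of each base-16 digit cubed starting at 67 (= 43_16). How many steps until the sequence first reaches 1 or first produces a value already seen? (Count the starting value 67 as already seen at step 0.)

67 = (4,3)_16 → 4³ + 3³ = 64 + 27 = 91
91 = (5,11)_16 → 5³ + 11³ = 125 + 1331 = 1456
1456 = (5,11,0)_16 → 5³ + 11³ + 0³ = 125 + 1331 + 0 = 1456  — 1456 repeats.
That took 3 steps.

3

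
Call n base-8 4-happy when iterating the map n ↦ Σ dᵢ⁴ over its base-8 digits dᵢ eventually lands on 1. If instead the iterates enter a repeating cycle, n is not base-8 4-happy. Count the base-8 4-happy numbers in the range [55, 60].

1

55: 55 → 3697 → 3699 → 3779 → 2563 → 706 → 98 → 273 → 273  — not base-8 4-happy
56: 56 → 2401 → 1138 → 1329 → 1569 → 338 → 657 → 34 → 272 → 272  — not base-8 4-happy
57: 57 → 2402 → 1153 → 33 → 257 → 257  — not base-8 4-happy
58: 58 → 2417 → 2178 → 288 → 512 → 1  — base-8 4-happy
59: 59 → 2482 → 2864 → 2177 → 273 → 273  — not base-8 4-happy
60: 60 → 2657 → 883 → 2003 → 2579 → 722 → 114 → 1313 → 529 → 18 → 32 → 256 → 256  — not base-8 4-happy
base-8 4-happy: 58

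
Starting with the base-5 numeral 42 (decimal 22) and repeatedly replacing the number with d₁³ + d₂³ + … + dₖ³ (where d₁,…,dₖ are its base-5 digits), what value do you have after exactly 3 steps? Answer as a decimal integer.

28

22 = (4,2)_5 → 72
72 = (2,4,2)_5 → 80
80 = (3,1,0)_5 → 28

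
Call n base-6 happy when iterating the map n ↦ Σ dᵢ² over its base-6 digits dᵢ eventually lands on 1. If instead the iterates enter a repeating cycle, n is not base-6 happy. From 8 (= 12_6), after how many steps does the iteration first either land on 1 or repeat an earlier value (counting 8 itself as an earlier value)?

9

8 = (1,2)_6 → 5
5 = (5)_6 → 25
25 = (4,1)_6 → 17
17 = (2,5)_6 → 29
29 = (4,5)_6 → 41
41 = (1,0,5)_6 → 26
26 = (4,2)_6 → 20
20 = (3,2)_6 → 13
13 = (2,1)_6 → 5  — 5 repeats.
That took 9 steps.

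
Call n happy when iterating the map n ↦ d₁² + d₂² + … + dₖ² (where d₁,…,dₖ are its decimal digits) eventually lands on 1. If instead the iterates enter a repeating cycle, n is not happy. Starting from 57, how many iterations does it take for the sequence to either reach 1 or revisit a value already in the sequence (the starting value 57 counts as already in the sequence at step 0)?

57 → 5² + 7² = 25 + 49 = 74
74 → 7² + 4² = 49 + 16 = 65
65 → 6² + 5² = 36 + 25 = 61
61 → 6² + 1² = 36 + 1 = 37
37 → 3² + 7² = 9 + 49 = 58
58 → 5² + 8² = 25 + 64 = 89
89 → 8² + 9² = 64 + 81 = 145
145 → 1² + 4² + 5² = 1 + 16 + 25 = 42
42 → 4² + 2² = 16 + 4 = 20
20 → 2² + 0² = 4 + 0 = 4
4 → 4² = 16
16 → 1² + 6² = 1 + 36 = 37  — 37 repeats.
That took 12 steps.

12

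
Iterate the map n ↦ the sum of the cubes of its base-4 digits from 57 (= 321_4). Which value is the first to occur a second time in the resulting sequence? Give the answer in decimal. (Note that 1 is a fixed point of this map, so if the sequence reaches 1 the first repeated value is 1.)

57 = (3,2,1)_4 → 3³ + 2³ + 1³ = 27 + 8 + 1 = 36
36 = (2,1,0)_4 → 2³ + 1³ + 0³ = 8 + 1 + 0 = 9
9 = (2,1)_4 → 2³ + 1³ = 8 + 1 = 9  — 9 already appeared earlier.

9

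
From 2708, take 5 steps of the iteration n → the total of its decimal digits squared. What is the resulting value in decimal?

16

2708 → 2² + 7² + 0² + 8² = 4 + 49 + 0 + 64 = 117
117 → 1² + 1² + 7² = 1 + 1 + 49 = 51
51 → 5² + 1² = 25 + 1 = 26
26 → 2² + 6² = 4 + 36 = 40
40 → 4² + 0² = 16 + 0 = 16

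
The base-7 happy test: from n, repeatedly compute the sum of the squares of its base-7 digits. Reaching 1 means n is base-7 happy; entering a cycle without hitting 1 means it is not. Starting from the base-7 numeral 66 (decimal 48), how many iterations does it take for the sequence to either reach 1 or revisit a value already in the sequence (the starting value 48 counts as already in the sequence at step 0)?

7

48 = (6,6)_7 → 72
72 = (1,3,2)_7 → 14
14 = (2,0)_7 → 4
4 = (4)_7 → 16
16 = (2,2)_7 → 8
8 = (1,1)_7 → 2
2 = (2)_7 → 4  — 4 repeats.
That took 7 steps.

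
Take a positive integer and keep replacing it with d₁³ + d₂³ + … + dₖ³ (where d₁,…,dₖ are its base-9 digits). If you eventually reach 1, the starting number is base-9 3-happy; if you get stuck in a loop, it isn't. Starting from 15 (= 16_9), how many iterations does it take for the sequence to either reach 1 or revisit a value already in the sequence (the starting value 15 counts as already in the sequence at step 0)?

15 = (1,6)_9 → 1³ + 6³ = 217
217 = (2,6,1)_9 → 2³ + 6³ + 1³ = 225
225 = (2,7,0)_9 → 2³ + 7³ + 0³ = 351
351 = (4,3,0)_9 → 4³ + 3³ + 0³ = 91
91 = (1,1,1)_9 → 1³ + 1³ + 1³ = 3
3 = (3)_9 → 3³ = 27
27 = (3,0)_9 → 3³ + 0³ = 27  — 27 repeats.
That took 7 steps.

7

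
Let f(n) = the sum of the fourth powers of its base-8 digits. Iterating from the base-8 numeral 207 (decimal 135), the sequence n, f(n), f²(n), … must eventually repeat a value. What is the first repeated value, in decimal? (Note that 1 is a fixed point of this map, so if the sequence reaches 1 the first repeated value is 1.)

135 = (2,0,7)_8 → 2⁴ + 0⁴ + 7⁴ = 16 + 0 + 2401 = 2417
2417 = (4,5,6,1)_8 → 4⁴ + 5⁴ + 6⁴ + 1⁴ = 256 + 625 + 1296 + 1 = 2178
2178 = (4,2,0,2)_8 → 4⁴ + 2⁴ + 0⁴ + 2⁴ = 256 + 16 + 0 + 16 = 288
288 = (4,4,0)_8 → 4⁴ + 4⁴ + 0⁴ = 256 + 256 + 0 = 512
512 = (1,0,0,0)_8 → 1⁴ + 0⁴ + 0⁴ + 0⁴ = 1 + 0 + 0 + 0 = 1  — reached the fixed point 1.
1 → 1, so 1 is the first repeated value.

1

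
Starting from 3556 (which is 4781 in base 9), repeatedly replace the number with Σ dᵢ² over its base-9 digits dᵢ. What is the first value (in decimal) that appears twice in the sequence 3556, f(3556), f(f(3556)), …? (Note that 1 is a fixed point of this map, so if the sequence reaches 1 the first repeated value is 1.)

3556 = (4,7,8,1)_9 → 4² + 7² + 8² + 1² = 130
130 = (1,5,4)_9 → 1² + 5² + 4² = 42
42 = (4,6)_9 → 4² + 6² = 52
52 = (5,7)_9 → 5² + 7² = 74
74 = (8,2)_9 → 8² + 2² = 68
68 = (7,5)_9 → 7² + 5² = 74  — 74 already appeared earlier.

74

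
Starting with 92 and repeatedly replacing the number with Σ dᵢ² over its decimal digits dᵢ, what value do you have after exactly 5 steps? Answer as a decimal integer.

20

92 → 9² + 2² = 85
85 → 8² + 5² = 89
89 → 8² + 9² = 145
145 → 1² + 4² + 5² = 42
42 → 4² + 2² = 20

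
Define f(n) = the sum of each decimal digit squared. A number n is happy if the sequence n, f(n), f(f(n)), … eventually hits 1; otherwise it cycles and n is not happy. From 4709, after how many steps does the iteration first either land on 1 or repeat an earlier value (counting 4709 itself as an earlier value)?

4709 → 4² + 7² + 0² + 9² = 16 + 49 + 0 + 81 = 146
146 → 1² + 4² + 6² = 1 + 16 + 36 = 53
53 → 5² + 3² = 25 + 9 = 34
34 → 3² + 4² = 9 + 16 = 25
25 → 2² + 5² = 4 + 25 = 29
29 → 2² + 9² = 4 + 81 = 85
85 → 8² + 5² = 64 + 25 = 89
89 → 8² + 9² = 64 + 81 = 145
145 → 1² + 4² + 5² = 1 + 16 + 25 = 42
42 → 4² + 2² = 16 + 4 = 20
20 → 2² + 0² = 4 + 0 = 4
4 → 4² = 16
16 → 1² + 6² = 1 + 36 = 37
37 → 3² + 7² = 9 + 49 = 58
58 → 5² + 8² = 25 + 64 = 89  — 89 repeats.
That took 15 steps.

15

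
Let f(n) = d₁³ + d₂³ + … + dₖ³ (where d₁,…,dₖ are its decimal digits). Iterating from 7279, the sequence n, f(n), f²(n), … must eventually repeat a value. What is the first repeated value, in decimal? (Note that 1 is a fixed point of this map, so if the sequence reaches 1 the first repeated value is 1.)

7279 → 7³ + 2³ + 7³ + 9³ = 1423
1423 → 1³ + 4³ + 2³ + 3³ = 100
100 → 1³ + 0³ + 0³ = 1  — reached the fixed point 1.
1 → 1, so 1 is the first repeated value.

1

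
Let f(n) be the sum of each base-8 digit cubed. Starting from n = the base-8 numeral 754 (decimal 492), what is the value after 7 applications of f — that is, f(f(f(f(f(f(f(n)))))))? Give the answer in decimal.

432

492 = (7,5,4)_8 → 7³ + 5³ + 4³ = 532
532 = (1,0,2,4)_8 → 1³ + 0³ + 2³ + 4³ = 73
73 = (1,1,1)_8 → 1³ + 1³ + 1³ = 3
3 = (3)_8 → 3³ = 27
27 = (3,3)_8 → 3³ + 3³ = 54
54 = (6,6)_8 → 6³ + 6³ = 432
432 = (6,6,0)_8 → 6³ + 6³ + 0³ = 432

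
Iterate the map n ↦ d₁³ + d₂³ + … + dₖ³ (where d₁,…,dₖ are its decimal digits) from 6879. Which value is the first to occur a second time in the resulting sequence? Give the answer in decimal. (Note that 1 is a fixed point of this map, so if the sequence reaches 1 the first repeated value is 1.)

6879 → 6³ + 8³ + 7³ + 9³ = 216 + 512 + 343 + 729 = 1800
1800 → 1³ + 8³ + 0³ + 0³ = 1 + 512 + 0 + 0 = 513
513 → 5³ + 1³ + 3³ = 125 + 1 + 27 = 153
153 → 1³ + 5³ + 3³ = 1 + 125 + 27 = 153  — 153 already appeared earlier.

153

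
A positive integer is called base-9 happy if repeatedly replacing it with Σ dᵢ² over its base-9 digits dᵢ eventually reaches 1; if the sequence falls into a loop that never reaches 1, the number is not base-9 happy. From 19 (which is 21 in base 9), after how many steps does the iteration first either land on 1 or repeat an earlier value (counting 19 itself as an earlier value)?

6

19 = (2,1)_9 → 2² + 1² = 4 + 1 = 5
5 = (5)_9 → 5² = 25
25 = (2,7)_9 → 2² + 7² = 4 + 49 = 53
53 = (5,8)_9 → 5² + 8² = 25 + 64 = 89
89 = (1,0,8)_9 → 1² + 0² + 8² = 1 + 0 + 64 = 65
65 = (7,2)_9 → 7² + 2² = 49 + 4 = 53  — 53 repeats.
That took 6 steps.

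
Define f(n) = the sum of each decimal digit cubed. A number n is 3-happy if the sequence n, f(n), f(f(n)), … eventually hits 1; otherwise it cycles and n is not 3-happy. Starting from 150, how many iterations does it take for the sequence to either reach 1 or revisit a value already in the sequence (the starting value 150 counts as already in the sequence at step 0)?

150 → 1³ + 5³ + 0³ = 1 + 125 + 0 = 126
126 → 1³ + 2³ + 6³ = 1 + 8 + 216 = 225
225 → 2³ + 2³ + 5³ = 8 + 8 + 125 = 141
141 → 1³ + 4³ + 1³ = 1 + 64 + 1 = 66
66 → 6³ + 6³ = 216 + 216 = 432
432 → 4³ + 3³ + 2³ = 64 + 27 + 8 = 99
99 → 9³ + 9³ = 729 + 729 = 1458
1458 → 1³ + 4³ + 5³ + 8³ = 1 + 64 + 125 + 512 = 702
702 → 7³ + 0³ + 2³ = 343 + 0 + 8 = 351
351 → 3³ + 5³ + 1³ = 27 + 125 + 1 = 153
153 → 1³ + 5³ + 3³ = 1 + 125 + 27 = 153  — 153 repeats.
That took 11 steps.

11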